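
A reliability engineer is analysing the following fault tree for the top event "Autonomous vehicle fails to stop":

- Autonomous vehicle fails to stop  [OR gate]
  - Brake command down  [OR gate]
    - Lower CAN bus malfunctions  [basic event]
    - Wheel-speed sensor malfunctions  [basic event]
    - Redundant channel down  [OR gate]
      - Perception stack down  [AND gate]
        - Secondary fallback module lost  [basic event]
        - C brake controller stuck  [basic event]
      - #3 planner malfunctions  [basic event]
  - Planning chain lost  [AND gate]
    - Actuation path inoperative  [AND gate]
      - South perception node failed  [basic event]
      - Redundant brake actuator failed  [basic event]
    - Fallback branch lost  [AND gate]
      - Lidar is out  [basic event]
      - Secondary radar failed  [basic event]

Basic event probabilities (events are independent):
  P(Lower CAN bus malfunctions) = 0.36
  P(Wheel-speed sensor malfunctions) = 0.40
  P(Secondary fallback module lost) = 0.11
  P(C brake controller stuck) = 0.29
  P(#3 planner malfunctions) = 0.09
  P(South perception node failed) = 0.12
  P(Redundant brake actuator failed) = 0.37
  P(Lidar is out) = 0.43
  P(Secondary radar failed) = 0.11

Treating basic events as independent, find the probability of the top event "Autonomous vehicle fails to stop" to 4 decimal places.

0.6624

P(Perception stack down) [AND] = 0.11 × 0.29 = 0.031900
P(Redundant channel down) [OR] = 1 − (1−0.031900) × (1−0.09) = 0.119029
P(Brake command down) [OR] = 1 − (1−0.36) × (1−0.40) × (1−0.119029) = 0.661707
P(Actuation path inoperative) [AND] = 0.12 × 0.37 = 0.044400
P(Fallback branch lost) [AND] = 0.43 × 0.11 = 0.047300
P(Planning chain lost) [AND] = 0.044400 × 0.047300 = 0.002100
P(Autonomous vehicle fails to stop) [OR] = 1 − (1−0.661707) × (1−0.002100) = 0.662417
Rounded to 4 decimal places: P(Autonomous vehicle fails to stop) ≈ 0.6624.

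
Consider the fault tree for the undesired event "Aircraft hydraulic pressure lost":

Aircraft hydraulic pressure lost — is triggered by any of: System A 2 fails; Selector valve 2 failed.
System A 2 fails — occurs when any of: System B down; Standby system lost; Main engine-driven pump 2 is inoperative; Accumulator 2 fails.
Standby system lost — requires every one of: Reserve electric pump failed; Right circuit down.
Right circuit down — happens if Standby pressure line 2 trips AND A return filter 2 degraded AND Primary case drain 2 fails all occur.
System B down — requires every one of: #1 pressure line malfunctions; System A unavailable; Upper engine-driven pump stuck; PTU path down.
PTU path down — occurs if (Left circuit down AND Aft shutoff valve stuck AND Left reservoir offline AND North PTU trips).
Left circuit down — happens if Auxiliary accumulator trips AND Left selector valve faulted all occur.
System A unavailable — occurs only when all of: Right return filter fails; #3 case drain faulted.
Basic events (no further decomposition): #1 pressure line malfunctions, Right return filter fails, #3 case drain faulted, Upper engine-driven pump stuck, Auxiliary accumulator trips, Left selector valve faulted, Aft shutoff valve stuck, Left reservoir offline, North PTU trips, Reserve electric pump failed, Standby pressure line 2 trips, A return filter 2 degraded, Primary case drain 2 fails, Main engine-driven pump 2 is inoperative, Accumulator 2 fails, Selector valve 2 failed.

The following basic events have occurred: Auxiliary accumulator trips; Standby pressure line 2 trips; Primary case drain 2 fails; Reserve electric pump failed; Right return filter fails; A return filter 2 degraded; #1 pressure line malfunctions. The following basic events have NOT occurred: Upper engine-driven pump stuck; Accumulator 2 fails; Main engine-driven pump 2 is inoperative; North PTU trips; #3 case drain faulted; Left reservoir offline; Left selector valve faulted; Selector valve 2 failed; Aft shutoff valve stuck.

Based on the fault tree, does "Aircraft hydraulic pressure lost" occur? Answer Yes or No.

System A unavailable [AND]: Right return filter fails=occurs, #3 case drain faulted=not → not all inputs occur → does not occur.
Left circuit down [AND]: Auxiliary accumulator trips=occurs, Left selector valve faulted=not → not all inputs occur → does not occur.
PTU path down [AND]: Left circuit down=not, Aft shutoff valve stuck=not, Left reservoir offline=not, North PTU trips=not → not all inputs occur → does not occur.
System B down [AND]: #1 pressure line malfunctions=occurs, System A unavailable=not, Upper engine-driven pump stuck=not, PTU path down=not → not all inputs occur → does not occur.
Right circuit down [AND]: Standby pressure line 2 trips=occurs, A return filter 2 degraded=occurs, Primary case drain 2 fails=occurs → all inputs occur → occurs.
Standby system lost [AND]: Reserve electric pump failed=occurs, Right circuit down=occurs → all inputs occur → occurs.
System A 2 fails [OR]: System B down=not, Standby system lost=occurs, Main engine-driven pump 2 is inoperative=not, Accumulator 2 fails=not → at least one input occurs → occurs.
Aircraft hydraulic pressure lost [OR]: System A 2 fails=occurs, Selector valve 2 failed=not → at least one input occurs → occurs.

Yes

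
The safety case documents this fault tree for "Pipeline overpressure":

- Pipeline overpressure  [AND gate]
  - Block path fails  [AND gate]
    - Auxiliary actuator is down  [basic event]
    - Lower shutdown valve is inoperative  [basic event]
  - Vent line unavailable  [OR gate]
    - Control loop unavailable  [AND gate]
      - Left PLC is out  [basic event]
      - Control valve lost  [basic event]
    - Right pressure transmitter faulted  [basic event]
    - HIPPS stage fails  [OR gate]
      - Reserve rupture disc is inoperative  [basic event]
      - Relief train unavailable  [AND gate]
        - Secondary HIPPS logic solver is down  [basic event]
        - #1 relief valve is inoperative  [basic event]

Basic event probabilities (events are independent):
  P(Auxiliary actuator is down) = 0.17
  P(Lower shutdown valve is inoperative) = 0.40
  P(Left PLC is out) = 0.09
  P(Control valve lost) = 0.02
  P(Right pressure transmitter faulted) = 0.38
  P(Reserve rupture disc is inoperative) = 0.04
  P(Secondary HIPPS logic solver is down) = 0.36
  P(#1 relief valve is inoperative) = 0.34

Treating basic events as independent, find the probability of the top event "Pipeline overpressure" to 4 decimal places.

0.0325

P(Block path fails) [AND] = 0.17 × 0.40 = 0.068000
P(Control loop unavailable) [AND] = 0.09 × 0.02 = 0.001800
P(Relief train unavailable) [AND] = 0.36 × 0.34 = 0.122400
P(HIPPS stage fails) [OR] = 1 − (1−0.04) × (1−0.122400) = 0.157504
P(Vent line unavailable) [OR] = 1 − (1−0.001800) × (1−0.38) × (1−0.157504) = 0.478593
P(Pipeline overpressure) [AND] = 0.068000 × 0.478593 = 0.032544
Rounded to 4 decimal places: P(Pipeline overpressure) ≈ 0.0325.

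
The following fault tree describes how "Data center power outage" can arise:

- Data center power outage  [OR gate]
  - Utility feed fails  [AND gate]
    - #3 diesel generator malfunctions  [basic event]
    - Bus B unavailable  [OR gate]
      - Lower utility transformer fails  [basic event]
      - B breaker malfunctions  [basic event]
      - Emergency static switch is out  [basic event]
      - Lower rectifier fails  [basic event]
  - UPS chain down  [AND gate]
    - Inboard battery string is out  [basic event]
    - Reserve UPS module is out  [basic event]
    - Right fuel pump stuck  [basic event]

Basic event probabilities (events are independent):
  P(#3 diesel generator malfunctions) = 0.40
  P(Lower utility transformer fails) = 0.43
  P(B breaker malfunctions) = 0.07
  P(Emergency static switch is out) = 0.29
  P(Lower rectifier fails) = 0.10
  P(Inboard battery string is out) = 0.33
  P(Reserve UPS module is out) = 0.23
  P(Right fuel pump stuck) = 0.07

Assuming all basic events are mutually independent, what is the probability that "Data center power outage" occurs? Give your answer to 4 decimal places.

0.2684

P(Bus B unavailable) [OR] = 1 − (1−0.43) × (1−0.07) × (1−0.29) × (1−0.10) = 0.661266
P(Utility feed fails) [AND] = 0.40 × 0.661266 = 0.264506
P(UPS chain down) [AND] = 0.33 × 0.23 × 0.07 = 0.005313
P(Data center power outage) [OR] = 1 − (1−0.264506) × (1−0.005313) = 0.268414
Rounded to 4 decimal places: P(Data center power outage) ≈ 0.2684.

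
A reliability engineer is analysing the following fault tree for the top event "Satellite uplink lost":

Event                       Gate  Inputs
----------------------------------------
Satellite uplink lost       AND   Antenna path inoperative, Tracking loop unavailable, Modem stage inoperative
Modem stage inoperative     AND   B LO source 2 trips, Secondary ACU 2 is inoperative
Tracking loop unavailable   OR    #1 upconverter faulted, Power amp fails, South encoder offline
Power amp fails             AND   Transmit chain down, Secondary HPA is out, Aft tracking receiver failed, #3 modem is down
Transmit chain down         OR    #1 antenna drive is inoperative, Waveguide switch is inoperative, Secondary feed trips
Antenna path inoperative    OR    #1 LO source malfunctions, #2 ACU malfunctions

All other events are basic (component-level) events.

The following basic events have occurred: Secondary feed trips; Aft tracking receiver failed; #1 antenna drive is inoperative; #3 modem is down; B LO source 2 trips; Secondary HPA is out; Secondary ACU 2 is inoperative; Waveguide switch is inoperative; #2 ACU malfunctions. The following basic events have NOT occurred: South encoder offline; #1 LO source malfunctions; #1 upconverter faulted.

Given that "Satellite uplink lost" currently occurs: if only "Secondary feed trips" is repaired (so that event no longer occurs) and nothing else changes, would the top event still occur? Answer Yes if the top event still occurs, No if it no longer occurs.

Yes

Counterfactual: set "Secondary feed trips" to not occurred.
Antenna path inoperative [OR]: #1 LO source malfunctions=not, #2 ACU malfunctions=occurs → at least one input occurs → occurs.
Transmit chain down [OR]: #1 antenna drive is inoperative=occurs, Waveguide switch is inoperative=occurs, Secondary feed trips=not → at least one input occurs → occurs.
Power amp fails [AND]: Transmit chain down=occurs, Secondary HPA is out=occurs, Aft tracking receiver failed=occurs, #3 modem is down=occurs → all inputs occur → occurs.
Tracking loop unavailable [OR]: #1 upconverter faulted=not, Power amp fails=occurs, South encoder offline=not → at least one input occurs → occurs.
Modem stage inoperative [AND]: B LO source 2 trips=occurs, Secondary ACU 2 is inoperative=occurs → all inputs occur → occurs.
Satellite uplink lost [AND]: Antenna path inoperative=occurs, Tracking loop unavailable=occurs, Modem stage inoperative=occurs → all inputs occur → occurs.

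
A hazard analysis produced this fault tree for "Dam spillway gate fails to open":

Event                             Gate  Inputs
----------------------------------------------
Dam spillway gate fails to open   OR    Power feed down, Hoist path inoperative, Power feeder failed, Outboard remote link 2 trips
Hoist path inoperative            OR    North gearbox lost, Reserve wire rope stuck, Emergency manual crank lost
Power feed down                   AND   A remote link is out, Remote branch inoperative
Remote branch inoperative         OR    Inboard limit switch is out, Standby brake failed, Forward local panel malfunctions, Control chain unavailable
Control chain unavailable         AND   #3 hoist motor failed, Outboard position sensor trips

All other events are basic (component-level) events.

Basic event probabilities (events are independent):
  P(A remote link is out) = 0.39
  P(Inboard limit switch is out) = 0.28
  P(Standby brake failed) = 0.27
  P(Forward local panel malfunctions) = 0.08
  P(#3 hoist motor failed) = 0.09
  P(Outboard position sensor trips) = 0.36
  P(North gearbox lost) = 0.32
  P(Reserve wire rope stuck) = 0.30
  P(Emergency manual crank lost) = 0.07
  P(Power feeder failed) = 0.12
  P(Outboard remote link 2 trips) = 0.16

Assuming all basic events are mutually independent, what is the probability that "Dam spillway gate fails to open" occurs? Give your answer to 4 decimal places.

0.7407

P(Control chain unavailable) [AND] = 0.09 × 0.36 = 0.032400
P(Remote branch inoperative) [OR] = 1 − (1−0.28) × (1−0.27) × (1−0.08) × (1−0.032400) = 0.532115
P(Power feed down) [AND] = 0.39 × 0.532115 = 0.207525
P(Hoist path inoperative) [OR] = 1 − (1−0.32) × (1−0.30) × (1−0.07) = 0.557320
P(Dam spillway gate fails to open) [OR] = 1 − (1−0.207525) × (1−0.557320) × (1−0.12) × (1−0.16) = 0.740679
Rounded to 4 decimal places: P(Dam spillway gate fails to open) ≈ 0.7407.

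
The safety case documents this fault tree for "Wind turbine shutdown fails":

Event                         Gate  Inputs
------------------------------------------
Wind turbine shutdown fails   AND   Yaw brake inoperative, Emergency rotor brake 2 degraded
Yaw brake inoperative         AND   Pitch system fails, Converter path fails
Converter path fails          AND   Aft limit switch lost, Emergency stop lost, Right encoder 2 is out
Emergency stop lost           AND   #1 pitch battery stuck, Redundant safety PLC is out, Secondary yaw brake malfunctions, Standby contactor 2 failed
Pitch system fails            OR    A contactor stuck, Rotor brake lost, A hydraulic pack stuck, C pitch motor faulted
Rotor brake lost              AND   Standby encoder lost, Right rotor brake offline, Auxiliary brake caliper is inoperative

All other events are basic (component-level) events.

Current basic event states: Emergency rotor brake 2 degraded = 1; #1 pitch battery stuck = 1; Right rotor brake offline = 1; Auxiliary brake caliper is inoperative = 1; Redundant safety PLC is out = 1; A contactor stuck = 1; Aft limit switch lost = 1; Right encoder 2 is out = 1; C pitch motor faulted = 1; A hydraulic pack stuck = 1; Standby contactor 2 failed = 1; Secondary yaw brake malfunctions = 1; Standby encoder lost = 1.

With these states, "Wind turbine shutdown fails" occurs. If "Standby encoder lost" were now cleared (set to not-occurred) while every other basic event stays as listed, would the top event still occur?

Yes

Counterfactual: set "Standby encoder lost" to not occurred.
Rotor brake lost [AND]: Standby encoder lost=not, Right rotor brake offline=occurs, Auxiliary brake caliper is inoperative=occurs → not all inputs occur → does not occur.
Pitch system fails [OR]: A contactor stuck=occurs, Rotor brake lost=not, A hydraulic pack stuck=occurs, C pitch motor faulted=occurs → at least one input occurs → occurs.
Emergency stop lost [AND]: #1 pitch battery stuck=occurs, Redundant safety PLC is out=occurs, Secondary yaw brake malfunctions=occurs, Standby contactor 2 failed=occurs → all inputs occur → occurs.
Converter path fails [AND]: Aft limit switch lost=occurs, Emergency stop lost=occurs, Right encoder 2 is out=occurs → all inputs occur → occurs.
Yaw brake inoperative [AND]: Pitch system fails=occurs, Converter path fails=occurs → all inputs occur → occurs.
Wind turbine shutdown fails [AND]: Yaw brake inoperative=occurs, Emergency rotor brake 2 degraded=occurs → all inputs occur → occurs.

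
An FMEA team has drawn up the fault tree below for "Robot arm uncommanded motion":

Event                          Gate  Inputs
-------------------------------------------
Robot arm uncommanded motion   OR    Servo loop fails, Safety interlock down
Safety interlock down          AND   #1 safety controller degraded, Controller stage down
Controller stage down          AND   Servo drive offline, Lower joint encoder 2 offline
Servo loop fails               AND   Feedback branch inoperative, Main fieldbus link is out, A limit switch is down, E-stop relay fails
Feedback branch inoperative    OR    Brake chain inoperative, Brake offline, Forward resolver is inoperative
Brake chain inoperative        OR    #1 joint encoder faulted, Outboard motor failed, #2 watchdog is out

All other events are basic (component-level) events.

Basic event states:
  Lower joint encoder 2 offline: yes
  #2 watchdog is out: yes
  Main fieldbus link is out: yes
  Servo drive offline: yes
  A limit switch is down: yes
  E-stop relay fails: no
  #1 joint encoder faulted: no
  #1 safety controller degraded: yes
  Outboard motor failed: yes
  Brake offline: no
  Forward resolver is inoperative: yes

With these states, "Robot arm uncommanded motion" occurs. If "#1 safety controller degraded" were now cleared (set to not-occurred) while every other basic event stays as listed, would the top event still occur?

No

Counterfactual: set "#1 safety controller degraded" to not occurred.
Brake chain inoperative [OR]: #1 joint encoder faulted=not, Outboard motor failed=occurs, #2 watchdog is out=occurs → at least one input occurs → occurs.
Feedback branch inoperative [OR]: Brake chain inoperative=occurs, Brake offline=not, Forward resolver is inoperative=occurs → at least one input occurs → occurs.
Servo loop fails [AND]: Feedback branch inoperative=occurs, Main fieldbus link is out=occurs, A limit switch is down=occurs, E-stop relay fails=not → not all inputs occur → does not occur.
Controller stage down [AND]: Servo drive offline=occurs, Lower joint encoder 2 offline=occurs → all inputs occur → occurs.
Safety interlock down [AND]: #1 safety controller degraded=not, Controller stage down=occurs → not all inputs occur → does not occur.
Robot arm uncommanded motion [OR]: Servo loop fails=not, Safety interlock down=not → no input occurs → does not occur.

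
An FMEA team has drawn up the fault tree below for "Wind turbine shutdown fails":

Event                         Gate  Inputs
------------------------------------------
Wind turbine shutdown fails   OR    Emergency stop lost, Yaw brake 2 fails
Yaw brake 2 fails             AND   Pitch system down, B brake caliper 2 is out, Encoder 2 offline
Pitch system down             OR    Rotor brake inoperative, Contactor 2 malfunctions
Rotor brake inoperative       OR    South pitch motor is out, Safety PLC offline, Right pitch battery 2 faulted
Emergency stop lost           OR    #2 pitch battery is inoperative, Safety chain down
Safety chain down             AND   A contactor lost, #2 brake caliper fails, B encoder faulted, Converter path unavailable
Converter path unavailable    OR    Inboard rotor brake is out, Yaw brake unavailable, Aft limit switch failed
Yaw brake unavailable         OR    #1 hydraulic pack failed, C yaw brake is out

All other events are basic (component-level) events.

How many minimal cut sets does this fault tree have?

Yaw brake unavailable [OR]: union of children's cut sets → 2 cut set(s).
Converter path unavailable [OR]: union of children's cut sets → 4 cut set(s).
Safety chain down [AND]: one cut set from each child combined → 1 × 1 × 1 × 4 = 4 cut set(s).
Emergency stop lost [OR]: union of children's cut sets → 5 cut set(s).
Rotor brake inoperative [OR]: union of children's cut sets → 3 cut set(s).
Pitch system down [OR]: union of children's cut sets → 4 cut set(s).
Yaw brake 2 fails [AND]: one cut set from each child combined → 4 × 1 × 1 = 4 cut set(s).
Wind turbine shutdown fails [OR]: union of children's cut sets → 9 cut set(s).
Minimal cut sets: {#2 pitch battery is inoperative}; {#2 brake caliper fails, A contactor lost, B encoder faulted, Inboard rotor brake is out}; {#1 hydraulic pack failed, #2 brake caliper fails, A contactor lost, B encoder faulted}; {#2 brake caliper fails, A contactor lost, B encoder faulted, C yaw brake is out}; {#2 brake caliper fails, A contactor lost, Aft limit switch failed, B encoder faulted}; {B brake caliper 2 is out, Encoder 2 offline, South pitch motor is out}; {B brake caliper 2 is out, Encoder 2 offline, Safety PLC offline}; {B brake caliper 2 is out, Encoder 2 offline, Right pitch battery 2 faulted}; {B brake caliper 2 is out, Contactor 2 malfunctions, Encoder 2 offline}.

9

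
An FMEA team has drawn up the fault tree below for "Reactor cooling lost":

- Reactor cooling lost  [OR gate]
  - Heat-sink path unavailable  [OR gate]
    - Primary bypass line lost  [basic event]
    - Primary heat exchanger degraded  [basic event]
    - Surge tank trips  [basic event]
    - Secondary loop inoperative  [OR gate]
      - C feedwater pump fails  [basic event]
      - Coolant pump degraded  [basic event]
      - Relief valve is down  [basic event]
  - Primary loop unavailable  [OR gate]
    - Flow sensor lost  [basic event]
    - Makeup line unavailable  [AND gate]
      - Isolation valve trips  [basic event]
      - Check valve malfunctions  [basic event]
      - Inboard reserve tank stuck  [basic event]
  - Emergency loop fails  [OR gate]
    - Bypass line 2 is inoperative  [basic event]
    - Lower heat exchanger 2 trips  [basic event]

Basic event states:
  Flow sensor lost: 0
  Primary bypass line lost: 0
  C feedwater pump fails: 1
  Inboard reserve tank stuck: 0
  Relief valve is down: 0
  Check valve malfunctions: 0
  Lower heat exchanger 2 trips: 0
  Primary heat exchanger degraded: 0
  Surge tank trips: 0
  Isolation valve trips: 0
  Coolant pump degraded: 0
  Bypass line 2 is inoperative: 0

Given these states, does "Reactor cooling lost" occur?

Yes

Secondary loop inoperative [OR]: C feedwater pump fails=occurs, Coolant pump degraded=not, Relief valve is down=not → at least one input occurs → occurs.
Heat-sink path unavailable [OR]: Primary bypass line lost=not, Primary heat exchanger degraded=not, Surge tank trips=not, Secondary loop inoperative=occurs → at least one input occurs → occurs.
Makeup line unavailable [AND]: Isolation valve trips=not, Check valve malfunctions=not, Inboard reserve tank stuck=not → not all inputs occur → does not occur.
Primary loop unavailable [OR]: Flow sensor lost=not, Makeup line unavailable=not → no input occurs → does not occur.
Emergency loop fails [OR]: Bypass line 2 is inoperative=not, Lower heat exchanger 2 trips=not → no input occurs → does not occur.
Reactor cooling lost [OR]: Heat-sink path unavailable=occurs, Primary loop unavailable=not, Emergency loop fails=not → at least one input occurs → occurs.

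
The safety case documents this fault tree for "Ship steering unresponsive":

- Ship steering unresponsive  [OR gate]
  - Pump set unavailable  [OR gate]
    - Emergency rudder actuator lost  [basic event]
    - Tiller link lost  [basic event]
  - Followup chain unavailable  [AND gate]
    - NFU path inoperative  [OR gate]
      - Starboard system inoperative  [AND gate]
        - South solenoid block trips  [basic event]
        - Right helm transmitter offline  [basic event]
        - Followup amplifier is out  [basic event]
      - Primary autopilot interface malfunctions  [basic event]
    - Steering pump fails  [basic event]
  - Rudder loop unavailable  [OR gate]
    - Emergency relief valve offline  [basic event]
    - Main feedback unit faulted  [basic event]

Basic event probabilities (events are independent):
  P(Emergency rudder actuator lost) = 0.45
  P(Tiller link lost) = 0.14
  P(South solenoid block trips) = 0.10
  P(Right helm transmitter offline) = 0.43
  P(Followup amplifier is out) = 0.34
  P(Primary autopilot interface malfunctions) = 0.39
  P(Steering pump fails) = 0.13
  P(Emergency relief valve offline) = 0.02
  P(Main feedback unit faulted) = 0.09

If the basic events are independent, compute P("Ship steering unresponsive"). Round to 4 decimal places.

P(Pump set unavailable) [OR] = 1 − (1−0.45) × (1−0.14) = 0.527000
P(Starboard system inoperative) [AND] = 0.10 × 0.43 × 0.34 = 0.014620
P(NFU path inoperative) [OR] = 1 − (1−0.014620) × (1−0.39) = 0.398918
P(Followup chain unavailable) [AND] = 0.398918 × 0.13 = 0.051859
P(Rudder loop unavailable) [OR] = 1 − (1−0.02) × (1−0.09) = 0.108200
P(Ship steering unresponsive) [OR] = 1 − (1−0.527000) × (1−0.051859) × (1−0.108200) = 0.600054
Rounded to 4 decimal places: P(Ship steering unresponsive) ≈ 0.6001.

0.6001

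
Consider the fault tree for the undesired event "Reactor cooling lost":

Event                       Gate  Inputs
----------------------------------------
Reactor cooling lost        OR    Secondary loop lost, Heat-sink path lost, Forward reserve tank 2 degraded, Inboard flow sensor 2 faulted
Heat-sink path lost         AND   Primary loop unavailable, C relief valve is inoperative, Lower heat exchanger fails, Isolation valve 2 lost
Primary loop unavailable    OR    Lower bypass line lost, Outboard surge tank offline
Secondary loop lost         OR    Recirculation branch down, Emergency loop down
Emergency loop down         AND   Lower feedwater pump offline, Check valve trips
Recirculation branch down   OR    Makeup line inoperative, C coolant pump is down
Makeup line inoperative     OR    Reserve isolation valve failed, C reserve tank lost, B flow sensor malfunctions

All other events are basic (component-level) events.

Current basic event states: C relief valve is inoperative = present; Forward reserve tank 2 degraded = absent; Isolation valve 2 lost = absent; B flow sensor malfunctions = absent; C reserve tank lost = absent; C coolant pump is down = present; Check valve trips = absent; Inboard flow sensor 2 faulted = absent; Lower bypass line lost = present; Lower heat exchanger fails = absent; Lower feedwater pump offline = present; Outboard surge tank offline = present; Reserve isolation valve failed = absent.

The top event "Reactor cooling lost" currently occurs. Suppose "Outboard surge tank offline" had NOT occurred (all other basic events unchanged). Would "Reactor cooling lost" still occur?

Yes

Counterfactual: set "Outboard surge tank offline" to not occurred.
Makeup line inoperative [OR]: Reserve isolation valve failed=not, C reserve tank lost=not, B flow sensor malfunctions=not → no input occurs → does not occur.
Recirculation branch down [OR]: Makeup line inoperative=not, C coolant pump is down=occurs → at least one input occurs → occurs.
Emergency loop down [AND]: Lower feedwater pump offline=occurs, Check valve trips=not → not all inputs occur → does not occur.
Secondary loop lost [OR]: Recirculation branch down=occurs, Emergency loop down=not → at least one input occurs → occurs.
Primary loop unavailable [OR]: Lower bypass line lost=occurs, Outboard surge tank offline=not → at least one input occurs → occurs.
Heat-sink path lost [AND]: Primary loop unavailable=occurs, C relief valve is inoperative=occurs, Lower heat exchanger fails=not, Isolation valve 2 lost=not → not all inputs occur → does not occur.
Reactor cooling lost [OR]: Secondary loop lost=occurs, Heat-sink path lost=not, Forward reserve tank 2 degraded=not, Inboard flow sensor 2 faulted=not → at least one input occurs → occurs.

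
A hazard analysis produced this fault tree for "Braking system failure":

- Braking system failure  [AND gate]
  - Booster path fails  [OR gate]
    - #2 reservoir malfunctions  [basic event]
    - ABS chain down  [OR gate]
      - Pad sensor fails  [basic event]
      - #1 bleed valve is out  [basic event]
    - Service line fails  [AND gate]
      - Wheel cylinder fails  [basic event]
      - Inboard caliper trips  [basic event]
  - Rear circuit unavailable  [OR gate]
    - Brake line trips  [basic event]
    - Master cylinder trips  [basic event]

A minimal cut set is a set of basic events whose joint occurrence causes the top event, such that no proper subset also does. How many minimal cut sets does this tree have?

ABS chain down [OR]: union of children's cut sets → 2 cut set(s).
Service line fails [AND]: one cut set from each child combined → 1 × 1 = 1 cut set(s).
Booster path fails [OR]: union of children's cut sets → 4 cut set(s).
Rear circuit unavailable [OR]: union of children's cut sets → 2 cut set(s).
Braking system failure [AND]: one cut set from each child combined → 4 × 2 = 8 cut set(s).
Minimal cut sets: {#2 reservoir malfunctions, Brake line trips}; {#2 reservoir malfunctions, Master cylinder trips}; {Brake line trips, Pad sensor fails}; {Master cylinder trips, Pad sensor fails}; {#1 bleed valve is out, Brake line trips}; {#1 bleed valve is out, Master cylinder trips}; {Brake line trips, Inboard caliper trips, Wheel cylinder fails}; {Inboard caliper trips, Master cylinder trips, Wheel cylinder fails}.

8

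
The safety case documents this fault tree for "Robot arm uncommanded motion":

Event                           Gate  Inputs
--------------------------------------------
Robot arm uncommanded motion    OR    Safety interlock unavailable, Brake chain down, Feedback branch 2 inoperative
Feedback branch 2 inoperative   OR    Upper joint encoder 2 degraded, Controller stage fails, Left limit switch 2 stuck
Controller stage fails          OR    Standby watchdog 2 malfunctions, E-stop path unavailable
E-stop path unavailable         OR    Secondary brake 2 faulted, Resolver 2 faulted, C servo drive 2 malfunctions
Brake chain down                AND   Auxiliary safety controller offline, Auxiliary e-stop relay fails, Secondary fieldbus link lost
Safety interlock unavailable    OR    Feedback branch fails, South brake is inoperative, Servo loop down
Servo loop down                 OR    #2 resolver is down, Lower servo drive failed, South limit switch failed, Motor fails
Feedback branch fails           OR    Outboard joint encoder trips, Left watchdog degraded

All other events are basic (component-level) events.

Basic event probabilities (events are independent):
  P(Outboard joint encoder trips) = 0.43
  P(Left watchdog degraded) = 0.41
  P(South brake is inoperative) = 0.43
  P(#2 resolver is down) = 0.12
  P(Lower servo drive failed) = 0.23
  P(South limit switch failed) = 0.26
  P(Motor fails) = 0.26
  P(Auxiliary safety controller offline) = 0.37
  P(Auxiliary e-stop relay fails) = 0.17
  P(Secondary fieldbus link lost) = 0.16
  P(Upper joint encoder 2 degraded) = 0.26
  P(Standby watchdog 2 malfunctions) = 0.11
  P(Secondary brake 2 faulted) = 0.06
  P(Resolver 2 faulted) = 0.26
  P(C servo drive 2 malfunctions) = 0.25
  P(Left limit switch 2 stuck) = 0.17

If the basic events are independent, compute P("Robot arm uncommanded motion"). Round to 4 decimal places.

P(Feedback branch fails) [OR] = 1 − (1−0.43) × (1−0.41) = 0.663700
P(Servo loop down) [OR] = 1 − (1−0.12) × (1−0.23) × (1−0.26) × (1−0.26) = 0.628946
P(Safety interlock unavailable) [OR] = 1 − (1−0.663700) × (1−0.43) × (1−0.628946) = 0.928872
P(Brake chain down) [AND] = 0.37 × 0.17 × 0.16 = 0.010064
P(E-stop path unavailable) [OR] = 1 − (1−0.06) × (1−0.26) × (1−0.25) = 0.478300
P(Controller stage fails) [OR] = 1 − (1−0.11) × (1−0.478300) = 0.535687
P(Feedback branch 2 inoperative) [OR] = 1 − (1−0.26) × (1−0.535687) × (1−0.17) = 0.714819
P(Robot arm uncommanded motion) [OR] = 1 − (1−0.928872) × (1−0.010064) × (1−0.714819) = 0.979920
Rounded to 4 decimal places: P(Robot arm uncommanded motion) ≈ 0.9799.

0.9799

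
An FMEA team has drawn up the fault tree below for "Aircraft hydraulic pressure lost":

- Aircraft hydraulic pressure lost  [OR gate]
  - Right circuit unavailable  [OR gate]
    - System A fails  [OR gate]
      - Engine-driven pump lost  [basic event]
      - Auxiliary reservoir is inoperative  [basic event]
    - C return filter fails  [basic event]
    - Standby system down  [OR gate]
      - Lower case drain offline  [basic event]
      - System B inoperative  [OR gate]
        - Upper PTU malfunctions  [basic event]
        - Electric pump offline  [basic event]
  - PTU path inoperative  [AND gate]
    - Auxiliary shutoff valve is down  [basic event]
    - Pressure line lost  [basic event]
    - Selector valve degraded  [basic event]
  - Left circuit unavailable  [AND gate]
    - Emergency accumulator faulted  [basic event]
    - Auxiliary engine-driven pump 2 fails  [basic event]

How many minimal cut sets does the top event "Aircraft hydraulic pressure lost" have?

System A fails [OR]: union of children's cut sets → 2 cut set(s).
System B inoperative [OR]: union of children's cut sets → 2 cut set(s).
Standby system down [OR]: union of children's cut sets → 3 cut set(s).
Right circuit unavailable [OR]: union of children's cut sets → 6 cut set(s).
PTU path inoperative [AND]: one cut set from each child combined → 1 × 1 × 1 = 1 cut set(s).
Left circuit unavailable [AND]: one cut set from each child combined → 1 × 1 = 1 cut set(s).
Aircraft hydraulic pressure lost [OR]: union of children's cut sets → 8 cut set(s).
Minimal cut sets: {Engine-driven pump lost}; {Auxiliary reservoir is inoperative}; {C return filter fails}; {Lower case drain offline}; {Upper PTU malfunctions}; {Electric pump offline}; {Auxiliary shutoff valve is down, Pressure line lost, Selector valve degraded}; {Auxiliary engine-driven pump 2 fails, Emergency accumulator faulted}.

8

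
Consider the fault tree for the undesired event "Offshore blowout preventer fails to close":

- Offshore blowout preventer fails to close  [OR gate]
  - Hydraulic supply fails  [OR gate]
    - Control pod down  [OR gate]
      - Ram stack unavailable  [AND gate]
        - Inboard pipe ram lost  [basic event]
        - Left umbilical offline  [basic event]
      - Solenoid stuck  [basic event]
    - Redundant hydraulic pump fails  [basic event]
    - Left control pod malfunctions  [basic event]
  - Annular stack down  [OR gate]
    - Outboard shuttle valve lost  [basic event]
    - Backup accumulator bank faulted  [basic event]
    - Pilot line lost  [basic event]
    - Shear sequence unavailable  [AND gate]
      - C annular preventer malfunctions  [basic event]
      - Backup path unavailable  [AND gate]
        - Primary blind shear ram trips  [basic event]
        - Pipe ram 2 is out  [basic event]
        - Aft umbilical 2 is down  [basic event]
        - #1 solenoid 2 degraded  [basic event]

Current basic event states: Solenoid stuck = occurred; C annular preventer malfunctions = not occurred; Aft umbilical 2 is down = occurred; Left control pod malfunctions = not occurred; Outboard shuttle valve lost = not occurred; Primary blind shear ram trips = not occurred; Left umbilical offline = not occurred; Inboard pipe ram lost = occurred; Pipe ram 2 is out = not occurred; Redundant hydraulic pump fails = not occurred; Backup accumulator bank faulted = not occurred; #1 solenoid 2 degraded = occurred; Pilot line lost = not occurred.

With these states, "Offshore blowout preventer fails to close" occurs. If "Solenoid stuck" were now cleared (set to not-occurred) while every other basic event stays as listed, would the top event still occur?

No

Counterfactual: set "Solenoid stuck" to not occurred.
Ram stack unavailable [AND]: Inboard pipe ram lost=occurs, Left umbilical offline=not → not all inputs occur → does not occur.
Control pod down [OR]: Ram stack unavailable=not, Solenoid stuck=not → no input occurs → does not occur.
Hydraulic supply fails [OR]: Control pod down=not, Redundant hydraulic pump fails=not, Left control pod malfunctions=not → no input occurs → does not occur.
Backup path unavailable [AND]: Primary blind shear ram trips=not, Pipe ram 2 is out=not, Aft umbilical 2 is down=occurs, #1 solenoid 2 degraded=occurs → not all inputs occur → does not occur.
Shear sequence unavailable [AND]: C annular preventer malfunctions=not, Backup path unavailable=not → not all inputs occur → does not occur.
Annular stack down [OR]: Outboard shuttle valve lost=not, Backup accumulator bank faulted=not, Pilot line lost=not, Shear sequence unavailable=not → no input occurs → does not occur.
Offshore blowout preventer fails to close [OR]: Hydraulic supply fails=not, Annular stack down=not → no input occurs → does not occur.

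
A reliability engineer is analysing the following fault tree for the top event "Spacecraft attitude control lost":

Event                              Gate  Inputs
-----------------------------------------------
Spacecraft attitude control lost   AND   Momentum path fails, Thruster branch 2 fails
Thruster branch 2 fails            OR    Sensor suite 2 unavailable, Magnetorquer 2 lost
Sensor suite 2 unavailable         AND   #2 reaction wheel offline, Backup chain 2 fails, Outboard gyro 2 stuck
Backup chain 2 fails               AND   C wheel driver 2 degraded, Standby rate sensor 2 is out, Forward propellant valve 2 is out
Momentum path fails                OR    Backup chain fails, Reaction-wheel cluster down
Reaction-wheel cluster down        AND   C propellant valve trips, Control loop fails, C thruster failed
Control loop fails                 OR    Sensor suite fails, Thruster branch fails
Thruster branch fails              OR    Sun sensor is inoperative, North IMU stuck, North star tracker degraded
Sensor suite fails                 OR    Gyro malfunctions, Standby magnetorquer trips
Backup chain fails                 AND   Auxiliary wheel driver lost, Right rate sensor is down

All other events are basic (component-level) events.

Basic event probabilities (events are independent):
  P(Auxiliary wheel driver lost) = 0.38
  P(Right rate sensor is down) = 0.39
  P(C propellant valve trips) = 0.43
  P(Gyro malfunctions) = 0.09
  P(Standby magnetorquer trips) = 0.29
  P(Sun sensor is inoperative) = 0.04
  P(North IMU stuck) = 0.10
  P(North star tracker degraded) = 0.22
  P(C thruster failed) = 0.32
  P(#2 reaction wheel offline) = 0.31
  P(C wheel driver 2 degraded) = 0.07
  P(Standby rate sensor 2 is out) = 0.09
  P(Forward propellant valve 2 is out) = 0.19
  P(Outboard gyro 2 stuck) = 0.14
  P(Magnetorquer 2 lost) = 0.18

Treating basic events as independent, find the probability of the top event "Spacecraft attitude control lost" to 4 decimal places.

0.0386

P(Backup chain fails) [AND] = 0.38 × 0.39 = 0.148200
P(Sensor suite fails) [OR] = 1 − (1−0.09) × (1−0.29) = 0.353900
P(Thruster branch fails) [OR] = 1 − (1−0.04) × (1−0.10) × (1−0.22) = 0.326080
P(Control loop fails) [OR] = 1 − (1−0.353900) × (1−0.326080) = 0.564580
P(Reaction-wheel cluster down) [AND] = 0.43 × 0.564580 × 0.32 = 0.077686
P(Momentum path fails) [OR] = 1 − (1−0.148200) × (1−0.077686) = 0.214373
P(Backup chain 2 fails) [AND] = 0.07 × 0.09 × 0.19 = 0.001197
P(Sensor suite 2 unavailable) [AND] = 0.31 × 0.001197 × 0.14 = 0.000052
P(Thruster branch 2 fails) [OR] = 1 − (1−0.000052) × (1−0.18) = 0.180043
P(Spacecraft attitude control lost) [AND] = 0.214373 × 0.180043 = 0.038596
Rounded to 4 decimal places: P(Spacecraft attitude control lost) ≈ 0.0386.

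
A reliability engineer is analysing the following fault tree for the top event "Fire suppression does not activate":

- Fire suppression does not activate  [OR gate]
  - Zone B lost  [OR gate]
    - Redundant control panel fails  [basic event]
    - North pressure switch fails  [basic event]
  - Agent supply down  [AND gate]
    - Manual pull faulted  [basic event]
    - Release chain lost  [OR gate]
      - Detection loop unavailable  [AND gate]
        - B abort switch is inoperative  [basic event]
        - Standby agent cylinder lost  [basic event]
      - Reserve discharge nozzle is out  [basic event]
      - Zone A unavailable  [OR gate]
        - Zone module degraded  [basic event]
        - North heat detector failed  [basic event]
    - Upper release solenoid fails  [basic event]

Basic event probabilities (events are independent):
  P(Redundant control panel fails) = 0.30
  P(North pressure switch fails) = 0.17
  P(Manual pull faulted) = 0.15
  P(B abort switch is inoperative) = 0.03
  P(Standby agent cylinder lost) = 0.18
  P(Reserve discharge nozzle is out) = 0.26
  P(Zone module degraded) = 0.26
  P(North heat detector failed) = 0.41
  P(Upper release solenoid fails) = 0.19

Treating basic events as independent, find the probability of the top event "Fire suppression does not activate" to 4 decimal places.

P(Zone B lost) [OR] = 1 − (1−0.30) × (1−0.17) = 0.419000
P(Detection loop unavailable) [AND] = 0.03 × 0.18 = 0.005400
P(Zone A unavailable) [OR] = 1 − (1−0.26) × (1−0.41) = 0.563400
P(Release chain lost) [OR] = 1 − (1−0.005400) × (1−0.26) × (1−0.563400) = 0.678661
P(Agent supply down) [AND] = 0.15 × 0.678661 × 0.19 = 0.019342
P(Fire suppression does not activate) [OR] = 1 − (1−0.419000) × (1−0.019342) = 0.430238
Rounded to 4 decimal places: P(Fire suppression does not activate) ≈ 0.4302.

0.4302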